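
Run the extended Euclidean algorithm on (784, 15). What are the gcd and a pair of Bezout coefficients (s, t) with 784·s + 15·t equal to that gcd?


Euclidean algorithm on (784, 15) — divide until remainder is 0:
  784 = 52 · 15 + 4
  15 = 3 · 4 + 3
  4 = 1 · 3 + 1
  3 = 3 · 1 + 0
gcd(784, 15) = 1.
Track Bezout coefficients alongside the remainders: start with r₀ = 784 = a·1 + b·0 (s = 1, t = 0) and r₁ = 15 = a·0 + b·1 (s = 0, t = 1); each new remainder r_{k+1} = r_{k-1} − q_k·r_k inherits s_{k+1} = s_{k-1} − q_k·s_k, t_{k+1} = t_{k-1} − q_k·t_k, so r_k = a·s_k + b·t_k at every step:
  q = 52: r = 4, s = 1 − 52·0 = 1, t = 0 − 52·1 = -52  (check: 784·1 + 15·(-52) = 4)
  q = 3: r = 3, s = 0 − 3·1 = -3, t = 1 − 3·(-52) = 157  (check: 784·(-3) + 15·157 = 3)
  q = 1: r = 1, s = 1 − 1·(-3) = 4, t = -52 − 1·157 = -209  (check: 784·4 + 15·(-209) = 1)
The row with r = 1 (the gcd) gives the Bezout coefficients s = 4, t = -209.
Result: 784 · (4) + 15 · (-209) = 1.

gcd(784, 15) = 1; s = 4, t = -209 (check: 784·4 + 15·(-209) = 1).


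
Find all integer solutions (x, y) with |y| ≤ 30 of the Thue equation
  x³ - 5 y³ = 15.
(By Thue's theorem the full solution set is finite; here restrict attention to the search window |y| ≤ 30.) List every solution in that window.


The equation is x³ - 5y³ = 15. For fixed y, x³ = 5·y³ + 15, so a solution requires the RHS to be a perfect cube.
Strategy: iterate y from -30 to 30, compute RHS = 5·y³ + 15, and check whether it is a (positive or negative) perfect cube.
Check small values of y:
  y = 0: RHS = 15 is not a perfect cube.
  y = 1: RHS = 20 is not a perfect cube.
  y = -1: RHS = 10 is not a perfect cube.
  y = 2: RHS = 55 is not a perfect cube.
  y = -2: RHS = -25 is not a perfect cube.
  y = 3: RHS = 150 is not a perfect cube.
  y = -3: RHS = -120 is not a perfect cube.
Continuing the search up to |y| = 30 finds no solutions either.
No (x, y) in the scanned range satisfies the equation.

No integer solutions with |y| ≤ 30.


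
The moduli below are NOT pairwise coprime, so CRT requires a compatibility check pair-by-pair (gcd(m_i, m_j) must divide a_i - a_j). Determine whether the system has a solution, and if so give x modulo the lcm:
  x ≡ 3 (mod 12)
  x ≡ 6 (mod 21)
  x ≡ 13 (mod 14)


Moduli 12, 21, 14 are not pairwise coprime, so CRT works modulo lcm(m_i) when all pairwise compatibility conditions hold.
Pairwise compatibility: gcd(m_i, m_j) must divide a_i - a_j for every pair.
Merge one congruence at a time:
  Start: x ≡ 3 (mod 12).
  Combine with x ≡ 6 (mod 21): gcd(12, 21) = 3; 6 - 3 = 3, which IS divisible by 3, so compatible.
    Write x = 3 + 12·t and substitute into x ≡ 6 (mod 21): 12·t ≡ 6 − 3 = 3 (mod 21).
    Divide the congruence (and modulus) by g = 3: 4·t ≡ 1 (mod 7).
    The inverse of 4 mod 7 is 2 (since 4·2 = 8 = 1·7 + 1), so t ≡ 2·1 = 2 ≡ 2 (mod 7).
    Then x = 3 + 12·2 = 27, valid modulo lcm(12, 21) = 84: x ≡ 27 (mod 84).
  Combine with x ≡ 13 (mod 14): gcd(84, 14) = 14; 13 - 27 = -14, which IS divisible by 14, so compatible.
    Write x = 27 + 84·t and substitute into x ≡ 13 (mod 14): 84·t ≡ 13 − 27 = -14 (mod 14).
    Divide the congruence (and modulus) by g = 14: 6·t ≡ -1 (mod 1).
    Modulo 1 every t works; take t = 0.
    Then x = 27 + 84·0 = 27, valid modulo lcm(84, 14) = 84: x ≡ 27 (mod 84).
Verify: 27 mod 12 = 3, 27 mod 21 = 6, 27 mod 14 = 13.

x ≡ 27 (mod 84).


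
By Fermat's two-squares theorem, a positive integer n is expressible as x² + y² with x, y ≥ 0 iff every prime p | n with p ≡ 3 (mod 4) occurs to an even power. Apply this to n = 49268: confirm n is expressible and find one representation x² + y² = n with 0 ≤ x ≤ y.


Step 1: Factor n = 49268 = 2^2 · 109 · 113.
Step 2: Check the mod-4 condition on each prime factor: 2 = 2 (special); 109 ≡ 1 (mod 4), exponent 1; 113 ≡ 1 (mod 4), exponent 1.
All primes ≡ 3 (mod 4) appear to even exponent (or don't appear), so by the two-squares theorem n IS expressible as a sum of two squares.
Step 3: Build a representation. Group n = k² · m with k = 2 and m = 109 · 113 = 12317 (a product of primes ≡ 1 (mod 4)); a representation of m scales to one of n via (k·x)² + (k·y)² = k²(x² + y²). Each prime p ≡ 1 (mod 4) is itself a sum of two squares; find a² by testing p − a² for a perfect square:
  109: 109 − 1² = 108, 109 − 2² = 105, 109 − 3² = 100 = 10² ⇒ 109 = 3² + 10².
  113: 113 − 1² = 112, 113 − 2² = 109, 113 − 3² = 104, 113 − 4² = 97, 113 − 5² = 88, 113 − 6² = 77, 113 − 7² = 64 = 8² ⇒ 113 = 7² + 8².
  Combine using the Brahmagupta–Fibonacci identity (a² + b²)(c² + d²) = (ac − bd)² + (ad + bc)² = (ac + bd)² + (ad − bc)²:
  109 · 113 = 12317: from (3² + 10²)(7² + 8²), take (3·7 − 10·8, 3·8 + 10·7) = (21 − 80, 24 + 70) = (-59, 94); dropping signs (only squares matter) gives (59, 94); check 59² + 94² = 3481 + 8836 = 12317 ✓.
  Scale by k = 2: (2·59, 2·94) = (118, 188).
Step 4: Order so x ≤ y and verify: 118² + 188² = 13924 + 35344 = 49268 = n. ✓

n = 49268 = 118² + 188² (one valid representation with x ≤ y).


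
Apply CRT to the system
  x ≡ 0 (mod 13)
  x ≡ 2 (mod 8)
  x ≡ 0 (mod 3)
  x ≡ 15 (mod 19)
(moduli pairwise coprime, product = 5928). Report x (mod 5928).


Product of moduli M = 13 · 8 · 3 · 19 = 5928.
Merge one congruence at a time:
  Start: x ≡ 0 (mod 13).
  Combine with x ≡ 2 (mod 8); new modulus lcm = 104.
    Write x = 0 + 13·t and substitute into x ≡ 2 (mod 8): 13·t ≡ 2 − 0 = 2 (mod 8).
    Reduce coefficients mod 8: 5·t ≡ 2 (mod 8).
    The inverse of 5 mod 8 is 5 (since 5·5 = 25 = 3·8 + 1), so t ≡ 5·2 = 10 ≡ 2 (mod 8).
    Then x = 0 + 13·2 = 26, valid modulo lcm(13, 8) = 104: x ≡ 26 (mod 104).
  Combine with x ≡ 0 (mod 3); new modulus lcm = 312.
    Write x = 26 + 104·t and substitute into x ≡ 0 (mod 3): 104·t ≡ 0 − 26 = -26 (mod 3).
    Reduce coefficients mod 3: 2·t ≡ 1 (mod 3).
    The inverse of 2 mod 3 is 2 (since 2·2 = 4 = 1·3 + 1), so t ≡ 2·1 = 2 ≡ 2 (mod 3).
    Then x = 26 + 104·2 = 234, valid modulo lcm(104, 3) = 312: x ≡ 234 (mod 312).
  Combine with x ≡ 15 (mod 19); new modulus lcm = 5928.
    Write x = 234 + 312·t and substitute into x ≡ 15 (mod 19): 312·t ≡ 15 − 234 = -219 (mod 19).
    Reduce coefficients mod 19: 8·t ≡ 9 (mod 19).
    The inverse of 8 mod 19 is 12 (since 8·12 = 96 = 5·19 + 1), so t ≡ 12·9 = 108 ≡ 13 (mod 19).
    Then x = 234 + 312·13 = 4290, valid modulo lcm(312, 19) = 5928: x ≡ 4290 (mod 5928).
Verify against each original: 4290 mod 13 = 0, 4290 mod 8 = 2, 4290 mod 3 = 0, 4290 mod 19 = 15.

x ≡ 4290 (mod 5928).


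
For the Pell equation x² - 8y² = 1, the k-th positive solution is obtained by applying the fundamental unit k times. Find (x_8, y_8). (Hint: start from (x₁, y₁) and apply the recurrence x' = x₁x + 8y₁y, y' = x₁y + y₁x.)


Step 1: Find the fundamental solution (x₁, y₁) of x² - 8y² = 1.
  Expand √8 as a continued fraction. a₀ = ⌊√8⌋ = 2; iterate m_{k+1} = d_k·a_k − m_k, d_{k+1} = (8 − m_{k+1}²)/d_k, a_{k+1} = ⌊(a₀ + m_{k+1})/d_{k+1}⌋ (starting m₀ = 0, d₀ = 1), with convergents p_k = a_k·p_{k-1} + p_{k-2}, q_k = a_k·q_{k-1} + q_{k-2} (p₋₁ = 1, q₋₁ = 0):
  k = 0: a₀ = 2; p₀/q₀ = 2/1; p₀² − 8·q₀² = 4 − 8 = -4.
  k = 1: m = 2, d = 4, a = ⌊(2 + 2)/4⌋ = 1; p/q = (1·2 + 1)/(1·1 + 0) = 3/1; p² − 8·q² = 9 − 8 = 1.
  The first convergent with p² − 8·q² = 1 gives the fundamental solution (x₁, y₁) = (3, 1).
Step 2: Apply the recurrence (x_{n+1}, y_{n+1}) = (x₁x_n + 8y₁y_n, x₁y_n + y₁x_n) repeatedly.
  From (x_1, y_1) = (3, 1): x_2 = 3·3 + 8·1·1 = 17; y_2 = 3·1 + 1·3 = 6.
  From (x_2, y_2) = (17, 6): x_3 = 3·17 + 8·1·6 = 99; y_3 = 3·6 + 1·17 = 35.
  From (x_3, y_3) = (99, 35): x_4 = 3·99 + 8·1·35 = 577; y_4 = 3·35 + 1·99 = 204.
  From (x_4, y_4) = (577, 204): x_5 = 3·577 + 8·1·204 = 3363; y_5 = 3·204 + 1·577 = 1189.
  From (x_5, y_5) = (3363, 1189): x_6 = 3·3363 + 8·1·1189 = 19601; y_6 = 3·1189 + 1·3363 = 6930.
  From (x_6, y_6) = (19601, 6930): x_7 = 3·19601 + 8·1·6930 = 114243; y_7 = 3·6930 + 1·19601 = 40391.
  From (x_7, y_7) = (114243, 40391): x_8 = 3·114243 + 8·1·40391 = 665857; y_8 = 3·40391 + 1·114243 = 235416.
Step 3: Verify x_8² - 8·y_8² = 443365544449 - 443365544448 = 1 (should be 1). ✓

(x_1, y_1) = (3, 1); (x_8, y_8) = (665857, 235416).


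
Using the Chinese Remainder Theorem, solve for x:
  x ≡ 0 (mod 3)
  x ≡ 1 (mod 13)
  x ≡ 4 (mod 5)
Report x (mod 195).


Moduli 3, 13, 5 are pairwise coprime; by CRT there is a unique solution modulo M = 3 · 13 · 5 = 195.
Solve pairwise, accumulating the modulus:
  Start with x ≡ 0 (mod 3).
  Combine with x ≡ 1 (mod 13): since gcd(3, 13) = 1, we get a unique residue mod 39.
    Write x = 0 + 3·t and substitute into x ≡ 1 (mod 13): 3·t ≡ 1 − 0 = 1 (mod 13).
    The inverse of 3 mod 13 is 9 (since 3·9 = 27 = 2·13 + 1), so t ≡ 9·1 = 9 ≡ 9 (mod 13).
    Then x = 0 + 3·9 = 27, valid modulo lcm(3, 13) = 39: x ≡ 27 (mod 39).
  Combine with x ≡ 4 (mod 5): since gcd(39, 5) = 1, we get a unique residue mod 195.
    Write x = 27 + 39·t and substitute into x ≡ 4 (mod 5): 39·t ≡ 4 − 27 = -23 (mod 5).
    Reduce coefficients mod 5: 4·t ≡ 2 (mod 5).
    The inverse of 4 mod 5 is 4 (since 4·4 = 16 = 3·5 + 1), so t ≡ 4·2 = 8 ≡ 3 (mod 5).
    Then x = 27 + 39·3 = 144, valid modulo lcm(39, 5) = 195: x ≡ 144 (mod 195).
Verify: 144 mod 3 = 0 ✓, 144 mod 13 = 1 ✓, 144 mod 5 = 4 ✓.

x ≡ 144 (mod 195).


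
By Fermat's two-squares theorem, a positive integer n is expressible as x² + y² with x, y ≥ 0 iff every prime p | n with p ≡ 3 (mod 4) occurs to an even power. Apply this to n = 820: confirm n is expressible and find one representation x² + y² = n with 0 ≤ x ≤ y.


Step 1: Factor n = 820 = 2^2 · 5 · 41.
Step 2: Check the mod-4 condition on each prime factor: 2 = 2 (special); 5 ≡ 1 (mod 4), exponent 1; 41 ≡ 1 (mod 4), exponent 1.
All primes ≡ 3 (mod 4) appear to even exponent (or don't appear), so by the two-squares theorem n IS expressible as a sum of two squares.
Step 3: Build a representation. Group n = k² · m with k = 2 and m = 5 · 41 = 205 (a product of primes ≡ 1 (mod 4)); a representation of m scales to one of n via (k·x)² + (k·y)² = k²(x² + y²). Each prime p ≡ 1 (mod 4) is itself a sum of two squares; find a² by testing p − a² for a perfect square:
  5: 5 − 1² = 4 = 2² ⇒ 5 = 1² + 2².
  41: 41 − 1² = 40, 41 − 2² = 37, 41 − 3² = 32, 41 − 4² = 25 = 5² ⇒ 41 = 4² + 5².
  Combine using the Brahmagupta–Fibonacci identity (a² + b²)(c² + d²) = (ac − bd)² + (ad + bc)² = (ac + bd)² + (ad − bc)²:
  5 · 41 = 205: from (1² + 2²)(4² + 5²), take (1·4 − 2·5, 1·5 + 2·4) = (4 − 10, 5 + 8) = (-6, 13); dropping signs (only squares matter) gives (6, 13); check 6² + 13² = 36 + 169 = 205 ✓.
  Scale by k = 2: (2·6, 2·13) = (12, 26).
Step 4: Order so x ≤ y and verify: 12² + 26² = 144 + 676 = 820 = n. ✓

n = 820 = 12² + 26² (one valid representation with x ≤ y).


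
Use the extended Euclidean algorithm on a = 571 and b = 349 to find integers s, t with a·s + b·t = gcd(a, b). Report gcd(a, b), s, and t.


Euclidean algorithm on (571, 349) — divide until remainder is 0:
  571 = 1 · 349 + 222
  349 = 1 · 222 + 127
  222 = 1 · 127 + 95
  127 = 1 · 95 + 32
  95 = 2 · 32 + 31
  32 = 1 · 31 + 1
  31 = 31 · 1 + 0
gcd(571, 349) = 1.
Track Bezout coefficients alongside the remainders: start with r₀ = 571 = a·1 + b·0 (s = 1, t = 0) and r₁ = 349 = a·0 + b·1 (s = 0, t = 1); each new remainder r_{k+1} = r_{k-1} − q_k·r_k inherits s_{k+1} = s_{k-1} − q_k·s_k, t_{k+1} = t_{k-1} − q_k·t_k, so r_k = a·s_k + b·t_k at every step:
  q = 1: r = 222, s = 1 − 1·0 = 1, t = 0 − 1·1 = -1  (check: 571·1 + 349·(-1) = 222)
  q = 1: r = 127, s = 0 − 1·1 = -1, t = 1 − 1·(-1) = 2  (check: 571·(-1) + 349·2 = 127)
  q = 1: r = 95, s = 1 − 1·(-1) = 2, t = -1 − 1·2 = -3  (check: 571·2 + 349·(-3) = 95)
  q = 1: r = 32, s = -1 − 1·2 = -3, t = 2 − 1·(-3) = 5  (check: 571·(-3) + 349·5 = 32)
  q = 2: r = 31, s = 2 − 2·(-3) = 8, t = -3 − 2·5 = -13  (check: 571·8 + 349·(-13) = 31)
  q = 1: r = 1, s = -3 − 1·8 = -11, t = 5 − 1·(-13) = 18  (check: 571·(-11) + 349·18 = 1)
The row with r = 1 (the gcd) gives the Bezout coefficients s = -11, t = 18.
Result: 571 · (-11) + 349 · (18) = 1.

gcd(571, 349) = 1; s = -11, t = 18 (check: 571·(-11) + 349·18 = 1).


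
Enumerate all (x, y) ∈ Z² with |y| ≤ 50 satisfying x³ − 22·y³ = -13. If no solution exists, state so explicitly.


The equation is x³ - 22y³ = -13. For fixed y, x³ = 22·y³ − 13, so a solution requires the RHS to be a perfect cube.
Strategy: iterate y from -50 to 50, compute RHS = 22·y³ − 13, and check whether it is a (positive or negative) perfect cube.
Check small values of y:
  y = 0: RHS = -13 is not a perfect cube.
  y = 1: RHS = 9 is not a perfect cube.
  y = -1: RHS = -35 is not a perfect cube.
  y = 2: RHS = 163 is not a perfect cube.
  y = -2: RHS = -189 is not a perfect cube.
  y = 3: RHS = 581 is not a perfect cube.
  y = -3: RHS = -607 is not a perfect cube.
Continuing the search up to |y| = 50 finds no solutions either.
No (x, y) in the scanned range satisfies the equation.

No integer solutions with |y| ≤ 50.


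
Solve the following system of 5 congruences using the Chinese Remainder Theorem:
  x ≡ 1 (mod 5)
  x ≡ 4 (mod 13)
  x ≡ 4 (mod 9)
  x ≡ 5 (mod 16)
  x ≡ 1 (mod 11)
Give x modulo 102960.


Product of moduli M = 5 · 13 · 9 · 16 · 11 = 102960.
Merge one congruence at a time:
  Start: x ≡ 1 (mod 5).
  Combine with x ≡ 4 (mod 13); new modulus lcm = 65.
    Write x = 1 + 5·t and substitute into x ≡ 4 (mod 13): 5·t ≡ 4 − 1 = 3 (mod 13).
    The inverse of 5 mod 13 is 8 (since 5·8 = 40 = 3·13 + 1), so t ≡ 8·3 = 24 ≡ 11 (mod 13).
    Then x = 1 + 5·11 = 56, valid modulo lcm(5, 13) = 65: x ≡ 56 (mod 65).
  Combine with x ≡ 4 (mod 9); new modulus lcm = 585.
    Write x = 56 + 65·t and substitute into x ≡ 4 (mod 9): 65·t ≡ 4 − 56 = -52 (mod 9).
    Reduce coefficients mod 9: 2·t ≡ 2 (mod 9).
    The inverse of 2 mod 9 is 5 (since 2·5 = 10 = 1·9 + 1), so t ≡ 5·2 = 10 ≡ 1 (mod 9).
    Then x = 56 + 65·1 = 121, valid modulo lcm(65, 9) = 585: x ≡ 121 (mod 585).
  Combine with x ≡ 5 (mod 16); new modulus lcm = 9360.
    Write x = 121 + 585·t and substitute into x ≡ 5 (mod 16): 585·t ≡ 5 − 121 = -116 (mod 16).
    Reduce coefficients mod 16: 9·t ≡ 12 (mod 16).
    The inverse of 9 mod 16 is 9 (since 9·9 = 81 = 5·16 + 1), so t ≡ 9·12 = 108 ≡ 12 (mod 16).
    Then x = 121 + 585·12 = 7141, valid modulo lcm(585, 16) = 9360: x ≡ 7141 (mod 9360).
  Combine with x ≡ 1 (mod 11); new modulus lcm = 102960.
    Write x = 7141 + 9360·t and substitute into x ≡ 1 (mod 11): 9360·t ≡ 1 − 7141 = -7140 (mod 11).
    Reduce coefficients mod 11: 10·t ≡ 10 (mod 11).
    The inverse of 10 mod 11 is 10 (since 10·10 = 100 = 9·11 + 1), so t ≡ 10·10 = 100 ≡ 1 (mod 11).
    Then x = 7141 + 9360·1 = 16501, valid modulo lcm(9360, 11) = 102960: x ≡ 16501 (mod 102960).
Verify against each original: 16501 mod 5 = 1, 16501 mod 13 = 4, 16501 mod 9 = 4, 16501 mod 16 = 5, 16501 mod 11 = 1.

x ≡ 16501 (mod 102960).


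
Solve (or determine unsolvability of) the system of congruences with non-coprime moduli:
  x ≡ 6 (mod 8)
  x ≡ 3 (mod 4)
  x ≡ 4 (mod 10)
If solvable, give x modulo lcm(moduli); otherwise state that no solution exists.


Moduli 8, 4, 10 are not pairwise coprime, so CRT works modulo lcm(m_i) when all pairwise compatibility conditions hold.
Pairwise compatibility: gcd(m_i, m_j) must divide a_i - a_j for every pair.
Merge one congruence at a time:
  Start: x ≡ 6 (mod 8).
  Combine with x ≡ 3 (mod 4): gcd(8, 4) = 4, and 3 - 6 = -3 is NOT divisible by 4.
    ⇒ system is inconsistent (no integer solution).

No solution (the system is inconsistent).


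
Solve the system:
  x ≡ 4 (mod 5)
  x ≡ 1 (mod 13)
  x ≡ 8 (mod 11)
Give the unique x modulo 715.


Moduli 5, 13, 11 are pairwise coprime; by CRT there is a unique solution modulo M = 5 · 13 · 11 = 715.
Solve pairwise, accumulating the modulus:
  Start with x ≡ 4 (mod 5).
  Combine with x ≡ 1 (mod 13): since gcd(5, 13) = 1, we get a unique residue mod 65.
    Write x = 4 + 5·t and substitute into x ≡ 1 (mod 13): 5·t ≡ 1 − 4 = -3 (mod 13).
    Reduce coefficients mod 13: 5·t ≡ 10 (mod 13).
    The inverse of 5 mod 13 is 8 (since 5·8 = 40 = 3·13 + 1), so t ≡ 8·10 = 80 ≡ 2 (mod 13).
    Then x = 4 + 5·2 = 14, valid modulo lcm(5, 13) = 65: x ≡ 14 (mod 65).
  Combine with x ≡ 8 (mod 11): since gcd(65, 11) = 1, we get a unique residue mod 715.
    Write x = 14 + 65·t and substitute into x ≡ 8 (mod 11): 65·t ≡ 8 − 14 = -6 (mod 11).
    Reduce coefficients mod 11: 10·t ≡ 5 (mod 11).
    The inverse of 10 mod 11 is 10 (since 10·10 = 100 = 9·11 + 1), so t ≡ 10·5 = 50 ≡ 6 (mod 11).
    Then x = 14 + 65·6 = 404, valid modulo lcm(65, 11) = 715: x ≡ 404 (mod 715).
Verify: 404 mod 5 = 4 ✓, 404 mod 13 = 1 ✓, 404 mod 11 = 8 ✓.

x ≡ 404 (mod 715).


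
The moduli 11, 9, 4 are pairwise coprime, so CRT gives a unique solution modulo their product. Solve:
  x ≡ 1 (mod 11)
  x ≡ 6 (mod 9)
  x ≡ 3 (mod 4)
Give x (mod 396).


Moduli 11, 9, 4 are pairwise coprime; by CRT there is a unique solution modulo M = 11 · 9 · 4 = 396.
Solve pairwise, accumulating the modulus:
  Start with x ≡ 1 (mod 11).
  Combine with x ≡ 6 (mod 9): since gcd(11, 9) = 1, we get a unique residue mod 99.
    Write x = 1 + 11·t and substitute into x ≡ 6 (mod 9): 11·t ≡ 6 − 1 = 5 (mod 9).
    Reduce coefficients mod 9: 2·t ≡ 5 (mod 9).
    The inverse of 2 mod 9 is 5 (since 2·5 = 10 = 1·9 + 1), so t ≡ 5·5 = 25 ≡ 7 (mod 9).
    Then x = 1 + 11·7 = 78, valid modulo lcm(11, 9) = 99: x ≡ 78 (mod 99).
  Combine with x ≡ 3 (mod 4): since gcd(99, 4) = 1, we get a unique residue mod 396.
    Write x = 78 + 99·t and substitute into x ≡ 3 (mod 4): 99·t ≡ 3 − 78 = -75 (mod 4).
    Reduce coefficients mod 4: 3·t ≡ 1 (mod 4).
    The inverse of 3 mod 4 is 3 (since 3·3 = 9 = 2·4 + 1), so t ≡ 3·1 = 3 ≡ 3 (mod 4).
    Then x = 78 + 99·3 = 375, valid modulo lcm(99, 4) = 396: x ≡ 375 (mod 396).
Verify: 375 mod 11 = 1 ✓, 375 mod 9 = 6 ✓, 375 mod 4 = 3 ✓.

x ≡ 375 (mod 396).


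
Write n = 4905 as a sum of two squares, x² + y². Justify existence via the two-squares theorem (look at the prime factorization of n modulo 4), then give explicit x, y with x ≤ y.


Step 1: Factor n = 4905 = 3^2 · 5 · 109.
Step 2: Check the mod-4 condition on each prime factor: 3 ≡ 3 (mod 4), exponent 2 (must be even); 5 ≡ 1 (mod 4), exponent 1; 109 ≡ 1 (mod 4), exponent 1.
All primes ≡ 3 (mod 4) appear to even exponent (or don't appear), so by the two-squares theorem n IS expressible as a sum of two squares.
Step 3: Build a representation. Group n = k² · m with k = 3 and m = 5 · 109 = 545 (a product of primes ≡ 1 (mod 4)); a representation of m scales to one of n via (k·x)² + (k·y)² = k²(x² + y²). Each prime p ≡ 1 (mod 4) is itself a sum of two squares; find a² by testing p − a² for a perfect square:
  5: 5 − 1² = 4 = 2² ⇒ 5 = 1² + 2².
  109: 109 − 1² = 108, 109 − 2² = 105, 109 − 3² = 100 = 10² ⇒ 109 = 3² + 10².
  Combine using the Brahmagupta–Fibonacci identity (a² + b²)(c² + d²) = (ac − bd)² + (ad + bc)² = (ac + bd)² + (ad − bc)²:
  5 · 109 = 545: from (1² + 2²)(3² + 10²), take (1·3 − 2·10, 1·10 + 2·3) = (3 − 20, 10 + 6) = (-17, 16); dropping signs (only squares matter) gives (17, 16); check 17² + 16² = 289 + 256 = 545 ✓.
  Scale by k = 3: (3·17, 3·16) = (51, 48).
Step 4: Order so x ≤ y and verify: 48² + 51² = 2304 + 2601 = 4905 = n. ✓

n = 4905 = 48² + 51² (one valid representation with x ≤ y).


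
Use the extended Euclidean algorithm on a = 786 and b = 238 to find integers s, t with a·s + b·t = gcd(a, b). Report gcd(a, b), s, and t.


Euclidean algorithm on (786, 238) — divide until remainder is 0:
  786 = 3 · 238 + 72
  238 = 3 · 72 + 22
  72 = 3 · 22 + 6
  22 = 3 · 6 + 4
  6 = 1 · 4 + 2
  4 = 2 · 2 + 0
gcd(786, 238) = 2.
Track Bezout coefficients alongside the remainders: start with r₀ = 786 = a·1 + b·0 (s = 1, t = 0) and r₁ = 238 = a·0 + b·1 (s = 0, t = 1); each new remainder r_{k+1} = r_{k-1} − q_k·r_k inherits s_{k+1} = s_{k-1} − q_k·s_k, t_{k+1} = t_{k-1} − q_k·t_k, so r_k = a·s_k + b·t_k at every step:
  q = 3: r = 72, s = 1 − 3·0 = 1, t = 0 − 3·1 = -3  (check: 786·1 + 238·(-3) = 72)
  q = 3: r = 22, s = 0 − 3·1 = -3, t = 1 − 3·(-3) = 10  (check: 786·(-3) + 238·10 = 22)
  q = 3: r = 6, s = 1 − 3·(-3) = 10, t = -3 − 3·10 = -33  (check: 786·10 + 238·(-33) = 6)
  q = 3: r = 4, s = -3 − 3·10 = -33, t = 10 − 3·(-33) = 109  (check: 786·(-33) + 238·109 = 4)
  q = 1: r = 2, s = 10 − 1·(-33) = 43, t = -33 − 1·109 = -142  (check: 786·43 + 238·(-142) = 2)
The row with r = 2 (the gcd) gives the Bezout coefficients s = 43, t = -142.
Result: 786 · (43) + 238 · (-142) = 2.

gcd(786, 238) = 2; s = 43, t = -142 (check: 786·43 + 238·(-142) = 2).


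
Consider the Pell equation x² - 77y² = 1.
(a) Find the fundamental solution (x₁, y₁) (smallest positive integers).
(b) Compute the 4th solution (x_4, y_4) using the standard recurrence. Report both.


Step 1: Find the fundamental solution (x₁, y₁) of x² - 77y² = 1.
  Expand √77 as a continued fraction. a₀ = ⌊√77⌋ = 8; iterate m_{k+1} = d_k·a_k − m_k, d_{k+1} = (77 − m_{k+1}²)/d_k, a_{k+1} = ⌊(a₀ + m_{k+1})/d_{k+1}⌋ (starting m₀ = 0, d₀ = 1), with convergents p_k = a_k·p_{k-1} + p_{k-2}, q_k = a_k·q_{k-1} + q_{k-2} (p₋₁ = 1, q₋₁ = 0):
  k = 0: a₀ = 8; p₀/q₀ = 8/1; p₀² − 77·q₀² = 64 − 77 = -13.
  k = 1: m = 8, d = 13, a = ⌊(8 + 8)/13⌋ = 1; p/q = (1·8 + 1)/(1·1 + 0) = 9/1; p² − 77·q² = 81 − 77 = 4.
  k = 2: m = 5, d = 4, a = ⌊(8 + 5)/4⌋ = 3; p/q = (3·9 + 8)/(3·1 + 1) = 35/4; p² − 77·q² = 1225 − 1232 = -7.
  k = 3: m = 7, d = 7, a = ⌊(8 + 7)/7⌋ = 2; p/q = (2·35 + 9)/(2·4 + 1) = 79/9; p² − 77·q² = 6241 − 6237 = 4.
  k = 4: m = 7, d = 4, a = ⌊(8 + 7)/4⌋ = 3; p/q = (3·79 + 35)/(3·9 + 4) = 272/31; p² − 77·q² = 73984 − 73997 = -13.
  k = 5: m = 5, d = 13, a = ⌊(8 + 5)/13⌋ = 1; p/q = (1·272 + 79)/(1·31 + 9) = 351/40; p² − 77·q² = 123201 − 123200 = 1.
  The first convergent with p² − 77·q² = 1 gives the fundamental solution (x₁, y₁) = (351, 40).
Step 2: Apply the recurrence (x_{n+1}, y_{n+1}) = (x₁x_n + 77y₁y_n, x₁y_n + y₁x_n) repeatedly.
  From (x_1, y_1) = (351, 40): x_2 = 351·351 + 77·40·40 = 246401; y_2 = 351·40 + 40·351 = 28080.
  From (x_2, y_2) = (246401, 28080): x_3 = 351·246401 + 77·40·28080 = 172973151; y_3 = 351·28080 + 40·246401 = 19712120.
  From (x_3, y_3) = (172973151, 19712120): x_4 = 351·172973151 + 77·40·19712120 = 121426905601; y_4 = 351·19712120 + 40·172973151 = 13837880160.
Step 3: Verify x_4² - 77·y_4² = 14744493403834165171201 - 14744493403834165171200 = 1 (should be 1). ✓

(x_1, y_1) = (351, 40); (x_4, y_4) = (121426905601, 13837880160).


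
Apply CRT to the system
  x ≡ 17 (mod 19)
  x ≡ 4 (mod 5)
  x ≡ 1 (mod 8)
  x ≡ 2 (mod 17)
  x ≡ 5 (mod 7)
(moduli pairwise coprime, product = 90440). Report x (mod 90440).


Product of moduli M = 19 · 5 · 8 · 17 · 7 = 90440.
Merge one congruence at a time:
  Start: x ≡ 17 (mod 19).
  Combine with x ≡ 4 (mod 5); new modulus lcm = 95.
    Write x = 17 + 19·t and substitute into x ≡ 4 (mod 5): 19·t ≡ 4 − 17 = -13 (mod 5).
    Reduce coefficients mod 5: 4·t ≡ 2 (mod 5).
    The inverse of 4 mod 5 is 4 (since 4·4 = 16 = 3·5 + 1), so t ≡ 4·2 = 8 ≡ 3 (mod 5).
    Then x = 17 + 19·3 = 74, valid modulo lcm(19, 5) = 95: x ≡ 74 (mod 95).
  Combine with x ≡ 1 (mod 8); new modulus lcm = 760.
    Write x = 74 + 95·t and substitute into x ≡ 1 (mod 8): 95·t ≡ 1 − 74 = -73 (mod 8).
    Reduce coefficients mod 8: 7·t ≡ 7 (mod 8).
    The inverse of 7 mod 8 is 7 (since 7·7 = 49 = 6·8 + 1), so t ≡ 7·7 = 49 ≡ 1 (mod 8).
    Then x = 74 + 95·1 = 169, valid modulo lcm(95, 8) = 760: x ≡ 169 (mod 760).
  Combine with x ≡ 2 (mod 17); new modulus lcm = 12920.
    Write x = 169 + 760·t and substitute into x ≡ 2 (mod 17): 760·t ≡ 2 − 169 = -167 (mod 17).
    Reduce coefficients mod 17: 12·t ≡ 3 (mod 17).
    The inverse of 12 mod 17 is 10 (since 12·10 = 120 = 7·17 + 1), so t ≡ 10·3 = 30 ≡ 13 (mod 17).
    Then x = 169 + 760·13 = 10049, valid modulo lcm(760, 17) = 12920: x ≡ 10049 (mod 12920).
  Combine with x ≡ 5 (mod 7); new modulus lcm = 90440.
    Write x = 10049 + 12920·t and substitute into x ≡ 5 (mod 7): 12920·t ≡ 5 − 10049 = -10044 (mod 7).
    Reduce coefficients mod 7: 5·t ≡ 1 (mod 7).
    The inverse of 5 mod 7 is 3 (since 5·3 = 15 = 2·7 + 1), so t ≡ 3·1 = 3 ≡ 3 (mod 7).
    Then x = 10049 + 12920·3 = 48809, valid modulo lcm(12920, 7) = 90440: x ≡ 48809 (mod 90440).
Verify against each original: 48809 mod 19 = 17, 48809 mod 5 = 4, 48809 mod 8 = 1, 48809 mod 17 = 2, 48809 mod 7 = 5.

x ≡ 48809 (mod 90440).


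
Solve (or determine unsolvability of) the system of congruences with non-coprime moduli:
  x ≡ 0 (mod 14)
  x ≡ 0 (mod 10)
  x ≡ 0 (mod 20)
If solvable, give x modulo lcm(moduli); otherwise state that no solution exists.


Moduli 14, 10, 20 are not pairwise coprime, so CRT works modulo lcm(m_i) when all pairwise compatibility conditions hold.
Pairwise compatibility: gcd(m_i, m_j) must divide a_i - a_j for every pair.
Merge one congruence at a time:
  Start: x ≡ 0 (mod 14).
  Combine with x ≡ 0 (mod 10): gcd(14, 10) = 2; 0 - 0 = 0, which IS divisible by 2, so compatible.
    Write x = 0 + 14·t and substitute into x ≡ 0 (mod 10): 14·t ≡ 0 − 0 = 0 (mod 10).
    Divide the congruence (and modulus) by g = 2: 7·t ≡ 0 (mod 5).
    Reduce coefficients mod 5: 2·t ≡ 0 (mod 5).
    The inverse of 2 mod 5 is 3 (since 2·3 = 6 = 1·5 + 1), so t ≡ 3·0 = 0 ≡ 0 (mod 5).
    Then x = 0 + 14·0 = 0, valid modulo lcm(14, 10) = 70: x ≡ 0 (mod 70).
  Combine with x ≡ 0 (mod 20): gcd(70, 20) = 10; 0 - 0 = 0, which IS divisible by 10, so compatible.
    Write x = 0 + 70·t and substitute into x ≡ 0 (mod 20): 70·t ≡ 0 − 0 = 0 (mod 20).
    Divide the congruence (and modulus) by g = 10: 7·t ≡ 0 (mod 2).
    Reduce coefficients mod 2: 1·t ≡ 0 (mod 2).
    So t ≡ 0 (mod 2).
    Then x = 0 + 70·0 = 0, valid modulo lcm(70, 20) = 140: x ≡ 0 (mod 140).
Verify: 0 mod 14 = 0, 0 mod 10 = 0, 0 mod 20 = 0.

x ≡ 0 (mod 140).


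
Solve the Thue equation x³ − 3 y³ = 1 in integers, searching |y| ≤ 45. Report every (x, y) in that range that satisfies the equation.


The equation is x³ - 3y³ = 1. For fixed y, x³ = 3·y³ + 1, so a solution requires the RHS to be a perfect cube.
Strategy: iterate y from -45 to 45, compute RHS = 3·y³ + 1, and check whether it is a (positive or negative) perfect cube.
Check small values of y:
  y = 0: RHS = 1 = (1)³ ⇒ x = 1 works.
  y = 1: RHS = 4 is not a perfect cube.
  y = -1: RHS = -2 is not a perfect cube.
  y = 2: RHS = 25 is not a perfect cube.
  y = -2: RHS = -23 is not a perfect cube.
  y = 3: RHS = 82 is not a perfect cube.
  y = -3: RHS = -80 is not a perfect cube.
Continuing the search up to |y| = 45 finds no further solutions beyond those listed.
Collected solutions: (1, 0).

Solutions (with |y| ≤ 45): (1, 0).


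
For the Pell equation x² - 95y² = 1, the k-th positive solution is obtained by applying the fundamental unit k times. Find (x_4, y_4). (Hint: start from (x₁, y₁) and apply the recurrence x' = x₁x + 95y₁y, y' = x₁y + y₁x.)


Step 1: Find the fundamental solution (x₁, y₁) of x² - 95y² = 1.
  Expand √95 as a continued fraction. a₀ = ⌊√95⌋ = 9; iterate m_{k+1} = d_k·a_k − m_k, d_{k+1} = (95 − m_{k+1}²)/d_k, a_{k+1} = ⌊(a₀ + m_{k+1})/d_{k+1}⌋ (starting m₀ = 0, d₀ = 1), with convergents p_k = a_k·p_{k-1} + p_{k-2}, q_k = a_k·q_{k-1} + q_{k-2} (p₋₁ = 1, q₋₁ = 0):
  k = 0: a₀ = 9; p₀/q₀ = 9/1; p₀² − 95·q₀² = 81 − 95 = -14.
  k = 1: m = 9, d = 14, a = ⌊(9 + 9)/14⌋ = 1; p/q = (1·9 + 1)/(1·1 + 0) = 10/1; p² − 95·q² = 100 − 95 = 5.
  k = 2: m = 5, d = 5, a = ⌊(9 + 5)/5⌋ = 2; p/q = (2·10 + 9)/(2·1 + 1) = 29/3; p² − 95·q² = 841 − 855 = -14.
  k = 3: m = 5, d = 14, a = ⌊(9 + 5)/14⌋ = 1; p/q = (1·29 + 10)/(1·3 + 1) = 39/4; p² − 95·q² = 1521 − 1520 = 1.
  The first convergent with p² − 95·q² = 1 gives the fundamental solution (x₁, y₁) = (39, 4).
Step 2: Apply the recurrence (x_{n+1}, y_{n+1}) = (x₁x_n + 95y₁y_n, x₁y_n + y₁x_n) repeatedly.
  From (x_1, y_1) = (39, 4): x_2 = 39·39 + 95·4·4 = 3041; y_2 = 39·4 + 4·39 = 312.
  From (x_2, y_2) = (3041, 312): x_3 = 39·3041 + 95·4·312 = 237159; y_3 = 39·312 + 4·3041 = 24332.
  From (x_3, y_3) = (237159, 24332): x_4 = 39·237159 + 95·4·24332 = 18495361; y_4 = 39·24332 + 4·237159 = 1897584.
Step 3: Verify x_4² - 95·y_4² = 342078378520321 - 342078378520320 = 1 (should be 1). ✓

(x_1, y_1) = (39, 4); (x_4, y_4) = (18495361, 1897584).


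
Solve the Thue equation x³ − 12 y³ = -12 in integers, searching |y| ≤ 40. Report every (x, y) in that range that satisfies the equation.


The equation is x³ - 12y³ = -12. For fixed y, x³ = 12·y³ − 12, so a solution requires the RHS to be a perfect cube.
Strategy: iterate y from -40 to 40, compute RHS = 12·y³ − 12, and check whether it is a (positive or negative) perfect cube.
Check small values of y:
  y = 0: RHS = -12 is not a perfect cube.
  y = 1: RHS = 0 = (0)³ ⇒ x = 0 works.
  y = -1: RHS = -24 is not a perfect cube.
  y = 2: RHS = 84 is not a perfect cube.
  y = -2: RHS = -108 is not a perfect cube.
  y = 3: RHS = 312 is not a perfect cube.
  y = -3: RHS = -336 is not a perfect cube.
Continuing the search up to |y| = 40 finds no further solutions beyond those listed.
Collected solutions: (0, 1).

Solutions (with |y| ≤ 40): (0, 1).


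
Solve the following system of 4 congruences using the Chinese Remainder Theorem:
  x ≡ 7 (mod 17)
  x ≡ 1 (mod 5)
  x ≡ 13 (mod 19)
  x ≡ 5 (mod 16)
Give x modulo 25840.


Product of moduli M = 17 · 5 · 19 · 16 = 25840.
Merge one congruence at a time:
  Start: x ≡ 7 (mod 17).
  Combine with x ≡ 1 (mod 5); new modulus lcm = 85.
    Write x = 7 + 17·t and substitute into x ≡ 1 (mod 5): 17·t ≡ 1 − 7 = -6 (mod 5).
    Reduce coefficients mod 5: 2·t ≡ 4 (mod 5).
    The inverse of 2 mod 5 is 3 (since 2·3 = 6 = 1·5 + 1), so t ≡ 3·4 = 12 ≡ 2 (mod 5).
    Then x = 7 + 17·2 = 41, valid modulo lcm(17, 5) = 85: x ≡ 41 (mod 85).
  Combine with x ≡ 13 (mod 19); new modulus lcm = 1615.
    Write x = 41 + 85·t and substitute into x ≡ 13 (mod 19): 85·t ≡ 13 − 41 = -28 (mod 19).
    Reduce coefficients mod 19: 9·t ≡ 10 (mod 19).
    The inverse of 9 mod 19 is 17 (since 9·17 = 153 = 8·19 + 1), so t ≡ 17·10 = 170 ≡ 18 (mod 19).
    Then x = 41 + 85·18 = 1571, valid modulo lcm(85, 19) = 1615: x ≡ 1571 (mod 1615).
  Combine with x ≡ 5 (mod 16); new modulus lcm = 25840.
    Write x = 1571 + 1615·t and substitute into x ≡ 5 (mod 16): 1615·t ≡ 5 − 1571 = -1566 (mod 16).
    Reduce coefficients mod 16: 15·t ≡ 2 (mod 16).
    The inverse of 15 mod 16 is 15 (since 15·15 = 225 = 14·16 + 1), so t ≡ 15·2 = 30 ≡ 14 (mod 16).
    Then x = 1571 + 1615·14 = 24181, valid modulo lcm(1615, 16) = 25840: x ≡ 24181 (mod 25840).
Verify against each original: 24181 mod 17 = 7, 24181 mod 5 = 1, 24181 mod 19 = 13, 24181 mod 16 = 5.

x ≡ 24181 (mod 25840).


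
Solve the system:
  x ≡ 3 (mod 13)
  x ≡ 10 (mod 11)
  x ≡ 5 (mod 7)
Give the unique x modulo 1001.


Moduli 13, 11, 7 are pairwise coprime; by CRT there is a unique solution modulo M = 13 · 11 · 7 = 1001.
Solve pairwise, accumulating the modulus:
  Start with x ≡ 3 (mod 13).
  Combine with x ≡ 10 (mod 11): since gcd(13, 11) = 1, we get a unique residue mod 143.
    Write x = 3 + 13·t and substitute into x ≡ 10 (mod 11): 13·t ≡ 10 − 3 = 7 (mod 11).
    Reduce coefficients mod 11: 2·t ≡ 7 (mod 11).
    The inverse of 2 mod 11 is 6 (since 2·6 = 12 = 1·11 + 1), so t ≡ 6·7 = 42 ≡ 9 (mod 11).
    Then x = 3 + 13·9 = 120, valid modulo lcm(13, 11) = 143: x ≡ 120 (mod 143).
  Combine with x ≡ 5 (mod 7): since gcd(143, 7) = 1, we get a unique residue mod 1001.
    Write x = 120 + 143·t and substitute into x ≡ 5 (mod 7): 143·t ≡ 5 − 120 = -115 (mod 7).
    Reduce coefficients mod 7: 3·t ≡ 4 (mod 7).
    The inverse of 3 mod 7 is 5 (since 3·5 = 15 = 2·7 + 1), so t ≡ 5·4 = 20 ≡ 6 (mod 7).
    Then x = 120 + 143·6 = 978, valid modulo lcm(143, 7) = 1001: x ≡ 978 (mod 1001).
Verify: 978 mod 13 = 3 ✓, 978 mod 11 = 10 ✓, 978 mod 7 = 5 ✓.

x ≡ 978 (mod 1001).


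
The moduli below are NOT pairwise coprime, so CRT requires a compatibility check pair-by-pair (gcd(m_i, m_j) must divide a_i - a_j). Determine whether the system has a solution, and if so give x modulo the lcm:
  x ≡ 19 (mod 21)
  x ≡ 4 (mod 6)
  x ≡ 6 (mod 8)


Moduli 21, 6, 8 are not pairwise coprime, so CRT works modulo lcm(m_i) when all pairwise compatibility conditions hold.
Pairwise compatibility: gcd(m_i, m_j) must divide a_i - a_j for every pair.
Merge one congruence at a time:
  Start: x ≡ 19 (mod 21).
  Combine with x ≡ 4 (mod 6): gcd(21, 6) = 3; 4 - 19 = -15, which IS divisible by 3, so compatible.
    Write x = 19 + 21·t and substitute into x ≡ 4 (mod 6): 21·t ≡ 4 − 19 = -15 (mod 6).
    Divide the congruence (and modulus) by g = 3: 7·t ≡ -5 (mod 2).
    Reduce coefficients mod 2: 1·t ≡ 1 (mod 2).
    So t ≡ 1 (mod 2).
    Then x = 19 + 21·1 = 40, valid modulo lcm(21, 6) = 42: x ≡ 40 (mod 42).
  Combine with x ≡ 6 (mod 8): gcd(42, 8) = 2; 6 - 40 = -34, which IS divisible by 2, so compatible.
    Write x = 40 + 42·t and substitute into x ≡ 6 (mod 8): 42·t ≡ 6 − 40 = -34 (mod 8).
    Divide the congruence (and modulus) by g = 2: 21·t ≡ -17 (mod 4).
    Reduce coefficients mod 4: 1·t ≡ 3 (mod 4).
    So t ≡ 3 (mod 4).
    Then x = 40 + 42·3 = 166, valid modulo lcm(42, 8) = 168: x ≡ 166 (mod 168).
Verify: 166 mod 21 = 19, 166 mod 6 = 4, 166 mod 8 = 6.

x ≡ 166 (mod 168).


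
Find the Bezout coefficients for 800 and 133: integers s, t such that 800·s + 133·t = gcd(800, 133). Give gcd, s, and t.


Euclidean algorithm on (800, 133) — divide until remainder is 0:
  800 = 6 · 133 + 2
  133 = 66 · 2 + 1
  2 = 2 · 1 + 0
gcd(800, 133) = 1.
Track Bezout coefficients alongside the remainders: start with r₀ = 800 = a·1 + b·0 (s = 1, t = 0) and r₁ = 133 = a·0 + b·1 (s = 0, t = 1); each new remainder r_{k+1} = r_{k-1} − q_k·r_k inherits s_{k+1} = s_{k-1} − q_k·s_k, t_{k+1} = t_{k-1} − q_k·t_k, so r_k = a·s_k + b·t_k at every step:
  q = 6: r = 2, s = 1 − 6·0 = 1, t = 0 − 6·1 = -6  (check: 800·1 + 133·(-6) = 2)
  q = 66: r = 1, s = 0 − 66·1 = -66, t = 1 − 66·(-6) = 397  (check: 800·(-66) + 133·397 = 1)
The row with r = 1 (the gcd) gives the Bezout coefficients s = -66, t = 397.
Result: 800 · (-66) + 133 · (397) = 1.

gcd(800, 133) = 1; s = -66, t = 397 (check: 800·(-66) + 133·397 = 1).


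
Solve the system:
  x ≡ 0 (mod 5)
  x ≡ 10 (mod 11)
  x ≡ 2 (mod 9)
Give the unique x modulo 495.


Moduli 5, 11, 9 are pairwise coprime; by CRT there is a unique solution modulo M = 5 · 11 · 9 = 495.
Solve pairwise, accumulating the modulus:
  Start with x ≡ 0 (mod 5).
  Combine with x ≡ 10 (mod 11): since gcd(5, 11) = 1, we get a unique residue mod 55.
    Write x = 0 + 5·t and substitute into x ≡ 10 (mod 11): 5·t ≡ 10 − 0 = 10 (mod 11).
    The inverse of 5 mod 11 is 9 (since 5·9 = 45 = 4·11 + 1), so t ≡ 9·10 = 90 ≡ 2 (mod 11).
    Then x = 0 + 5·2 = 10, valid modulo lcm(5, 11) = 55: x ≡ 10 (mod 55).
  Combine with x ≡ 2 (mod 9): since gcd(55, 9) = 1, we get a unique residue mod 495.
    Write x = 10 + 55·t and substitute into x ≡ 2 (mod 9): 55·t ≡ 2 − 10 = -8 (mod 9).
    Reduce coefficients mod 9: 1·t ≡ 1 (mod 9).
    So t ≡ 1 (mod 9).
    Then x = 10 + 55·1 = 65, valid modulo lcm(55, 9) = 495: x ≡ 65 (mod 495).
Verify: 65 mod 5 = 0 ✓, 65 mod 11 = 10 ✓, 65 mod 9 = 2 ✓.

x ≡ 65 (mod 495).


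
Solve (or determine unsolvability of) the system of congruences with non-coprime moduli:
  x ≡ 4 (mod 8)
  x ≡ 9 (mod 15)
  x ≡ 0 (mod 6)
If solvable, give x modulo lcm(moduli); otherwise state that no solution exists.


Moduli 8, 15, 6 are not pairwise coprime, so CRT works modulo lcm(m_i) when all pairwise compatibility conditions hold.
Pairwise compatibility: gcd(m_i, m_j) must divide a_i - a_j for every pair.
Merge one congruence at a time:
  Start: x ≡ 4 (mod 8).
  Combine with x ≡ 9 (mod 15): gcd(8, 15) = 1; 9 - 4 = 5, which IS divisible by 1, so compatible.
    Write x = 4 + 8·t and substitute into x ≡ 9 (mod 15): 8·t ≡ 9 − 4 = 5 (mod 15).
    The inverse of 8 mod 15 is 2 (since 8·2 = 16 = 1·15 + 1), so t ≡ 2·5 = 10 ≡ 10 (mod 15).
    Then x = 4 + 8·10 = 84, valid modulo lcm(8, 15) = 120: x ≡ 84 (mod 120).
  Combine with x ≡ 0 (mod 6): gcd(120, 6) = 6; 0 - 84 = -84, which IS divisible by 6, so compatible.
    Write x = 84 + 120·t and substitute into x ≡ 0 (mod 6): 120·t ≡ 0 − 84 = -84 (mod 6).
    Divide the congruence (and modulus) by g = 6: 20·t ≡ -14 (mod 1).
    Modulo 1 every t works; take t = 0.
    Then x = 84 + 120·0 = 84, valid modulo lcm(120, 6) = 120: x ≡ 84 (mod 120).
Verify: 84 mod 8 = 4, 84 mod 15 = 9, 84 mod 6 = 0.

x ≡ 84 (mod 120).


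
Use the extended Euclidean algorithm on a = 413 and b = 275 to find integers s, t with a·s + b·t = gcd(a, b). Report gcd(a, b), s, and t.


Euclidean algorithm on (413, 275) — divide until remainder is 0:
  413 = 1 · 275 + 138
  275 = 1 · 138 + 137
  138 = 1 · 137 + 1
  137 = 137 · 1 + 0
gcd(413, 275) = 1.
Track Bezout coefficients alongside the remainders: start with r₀ = 413 = a·1 + b·0 (s = 1, t = 0) and r₁ = 275 = a·0 + b·1 (s = 0, t = 1); each new remainder r_{k+1} = r_{k-1} − q_k·r_k inherits s_{k+1} = s_{k-1} − q_k·s_k, t_{k+1} = t_{k-1} − q_k·t_k, so r_k = a·s_k + b·t_k at every step:
  q = 1: r = 138, s = 1 − 1·0 = 1, t = 0 − 1·1 = -1  (check: 413·1 + 275·(-1) = 138)
  q = 1: r = 137, s = 0 − 1·1 = -1, t = 1 − 1·(-1) = 2  (check: 413·(-1) + 275·2 = 137)
  q = 1: r = 1, s = 1 − 1·(-1) = 2, t = -1 − 1·2 = -3  (check: 413·2 + 275·(-3) = 1)
The row with r = 1 (the gcd) gives the Bezout coefficients s = 2, t = -3.
Result: 413 · (2) + 275 · (-3) = 1.

gcd(413, 275) = 1; s = 2, t = -3 (check: 413·2 + 275·(-3) = 1).


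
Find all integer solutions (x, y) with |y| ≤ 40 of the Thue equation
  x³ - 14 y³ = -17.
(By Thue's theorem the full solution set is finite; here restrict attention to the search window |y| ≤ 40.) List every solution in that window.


The equation is x³ - 14y³ = -17. For fixed y, x³ = 14·y³ − 17, so a solution requires the RHS to be a perfect cube.
Strategy: iterate y from -40 to 40, compute RHS = 14·y³ − 17, and check whether it is a (positive or negative) perfect cube.
Check small values of y:
  y = 0: RHS = -17 is not a perfect cube.
  y = 1: RHS = -3 is not a perfect cube.
  y = -1: RHS = -31 is not a perfect cube.
  y = 2: RHS = 95 is not a perfect cube.
  y = -2: RHS = -129 is not a perfect cube.
  y = 3: RHS = 361 is not a perfect cube.
  y = -3: RHS = -395 is not a perfect cube.
Continuing the search up to |y| = 40 finds no solutions either.
No (x, y) in the scanned range satisfies the equation.

No integer solutions with |y| ≤ 40.


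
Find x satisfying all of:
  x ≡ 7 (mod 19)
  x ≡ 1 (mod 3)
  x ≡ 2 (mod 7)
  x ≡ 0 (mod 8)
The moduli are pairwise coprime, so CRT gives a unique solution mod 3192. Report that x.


Product of moduli M = 19 · 3 · 7 · 8 = 3192.
Merge one congruence at a time:
  Start: x ≡ 7 (mod 19).
  Combine with x ≡ 1 (mod 3); new modulus lcm = 57.
    Write x = 7 + 19·t and substitute into x ≡ 1 (mod 3): 19·t ≡ 1 − 7 = -6 (mod 3).
    Reduce coefficients mod 3: 1·t ≡ 0 (mod 3).
    So t ≡ 0 (mod 3).
    Then x = 7 + 19·0 = 7, valid modulo lcm(19, 3) = 57: x ≡ 7 (mod 57).
  Combine with x ≡ 2 (mod 7); new modulus lcm = 399.
    Write x = 7 + 57·t and substitute into x ≡ 2 (mod 7): 57·t ≡ 2 − 7 = -5 (mod 7).
    Reduce coefficients mod 7: 1·t ≡ 2 (mod 7).
    So t ≡ 2 (mod 7).
    Then x = 7 + 57·2 = 121, valid modulo lcm(57, 7) = 399: x ≡ 121 (mod 399).
  Combine with x ≡ 0 (mod 8); new modulus lcm = 3192.
    Write x = 121 + 399·t and substitute into x ≡ 0 (mod 8): 399·t ≡ 0 − 121 = -121 (mod 8).
    Reduce coefficients mod 8: 7·t ≡ 7 (mod 8).
    The inverse of 7 mod 8 is 7 (since 7·7 = 49 = 6·8 + 1), so t ≡ 7·7 = 49 ≡ 1 (mod 8).
    Then x = 121 + 399·1 = 520, valid modulo lcm(399, 8) = 3192: x ≡ 520 (mod 3192).
Verify against each original: 520 mod 19 = 7, 520 mod 3 = 1, 520 mod 7 = 2, 520 mod 8 = 0.

x ≡ 520 (mod 3192).
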